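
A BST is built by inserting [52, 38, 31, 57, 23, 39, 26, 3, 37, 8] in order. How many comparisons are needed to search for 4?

Search path for 4: 52 -> 38 -> 31 -> 23 -> 3 -> 8
Found: False
Comparisons: 6


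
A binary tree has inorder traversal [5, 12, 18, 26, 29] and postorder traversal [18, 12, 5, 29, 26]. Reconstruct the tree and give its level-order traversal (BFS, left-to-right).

Inorder:   [5, 12, 18, 26, 29]
Postorder: [18, 12, 5, 29, 26]
Algorithm: postorder visits root last, so walk postorder right-to-left;
each value is the root of the current inorder slice — split it at that
value, recurse on the right subtree first, then the left.
Recursive splits:
  root=26; inorder splits into left=[5, 12, 18], right=[29]
  root=29; inorder splits into left=[], right=[]
  root=5; inorder splits into left=[], right=[12, 18]
  root=12; inorder splits into left=[], right=[18]
  root=18; inorder splits into left=[], right=[]
Reconstructed level-order: [26, 5, 29, 12, 18]


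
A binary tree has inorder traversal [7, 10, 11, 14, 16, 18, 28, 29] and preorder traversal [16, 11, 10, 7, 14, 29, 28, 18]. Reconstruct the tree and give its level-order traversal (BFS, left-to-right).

Inorder:  [7, 10, 11, 14, 16, 18, 28, 29]
Preorder: [16, 11, 10, 7, 14, 29, 28, 18]
Algorithm: preorder visits root first, so consume preorder in order;
for each root, split the current inorder slice at that value into
left-subtree inorder and right-subtree inorder, then recurse.
Recursive splits:
  root=16; inorder splits into left=[7, 10, 11, 14], right=[18, 28, 29]
  root=11; inorder splits into left=[7, 10], right=[14]
  root=10; inorder splits into left=[7], right=[]
  root=7; inorder splits into left=[], right=[]
  root=14; inorder splits into left=[], right=[]
  root=29; inorder splits into left=[18, 28], right=[]
  root=28; inorder splits into left=[18], right=[]
  root=18; inorder splits into left=[], right=[]
Reconstructed level-order: [16, 11, 29, 10, 14, 28, 7, 18]


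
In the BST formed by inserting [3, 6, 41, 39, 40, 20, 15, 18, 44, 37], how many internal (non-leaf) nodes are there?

Tree built from: [3, 6, 41, 39, 40, 20, 15, 18, 44, 37]
Tree (level-order array): [3, None, 6, None, 41, 39, 44, 20, 40, None, None, 15, 37, None, None, None, 18]
Rule: An internal node has at least one child.
Per-node child counts:
  node 3: 1 child(ren)
  node 6: 1 child(ren)
  node 41: 2 child(ren)
  node 39: 2 child(ren)
  node 20: 2 child(ren)
  node 15: 1 child(ren)
  node 18: 0 child(ren)
  node 37: 0 child(ren)
  node 40: 0 child(ren)
  node 44: 0 child(ren)
Matching nodes: [3, 6, 41, 39, 20, 15]
Count of internal (non-leaf) nodes: 6


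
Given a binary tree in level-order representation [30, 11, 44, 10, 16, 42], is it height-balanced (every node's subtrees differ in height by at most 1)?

Tree (level-order array): [30, 11, 44, 10, 16, 42]
Definition: a tree is height-balanced if, at every node, |h(left) - h(right)| <= 1 (empty subtree has height -1).
Bottom-up per-node check:
  node 10: h_left=-1, h_right=-1, diff=0 [OK], height=0
  node 16: h_left=-1, h_right=-1, diff=0 [OK], height=0
  node 11: h_left=0, h_right=0, diff=0 [OK], height=1
  node 42: h_left=-1, h_right=-1, diff=0 [OK], height=0
  node 44: h_left=0, h_right=-1, diff=1 [OK], height=1
  node 30: h_left=1, h_right=1, diff=0 [OK], height=2
All nodes satisfy the balance condition.
Result: Balanced


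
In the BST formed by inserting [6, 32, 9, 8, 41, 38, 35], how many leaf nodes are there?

Tree built from: [6, 32, 9, 8, 41, 38, 35]
Tree (level-order array): [6, None, 32, 9, 41, 8, None, 38, None, None, None, 35]
Rule: A leaf has 0 children.
Per-node child counts:
  node 6: 1 child(ren)
  node 32: 2 child(ren)
  node 9: 1 child(ren)
  node 8: 0 child(ren)
  node 41: 1 child(ren)
  node 38: 1 child(ren)
  node 35: 0 child(ren)
Matching nodes: [8, 35]
Count of leaf nodes: 2


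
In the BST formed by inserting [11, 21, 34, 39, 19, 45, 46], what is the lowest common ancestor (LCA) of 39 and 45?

Tree insertion order: [11, 21, 34, 39, 19, 45, 46]
Tree (level-order array): [11, None, 21, 19, 34, None, None, None, 39, None, 45, None, 46]
In a BST, the LCA of p=39, q=45 is the first node v on the
root-to-leaf path with p <= v <= q (go left if both < v, right if both > v).
Walk from root:
  at 11: both 39 and 45 > 11, go right
  at 21: both 39 and 45 > 21, go right
  at 34: both 39 and 45 > 34, go right
  at 39: 39 <= 39 <= 45, this is the LCA
LCA = 39


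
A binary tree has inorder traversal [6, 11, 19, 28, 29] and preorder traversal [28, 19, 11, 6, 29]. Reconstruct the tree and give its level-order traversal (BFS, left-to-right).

Inorder:  [6, 11, 19, 28, 29]
Preorder: [28, 19, 11, 6, 29]
Algorithm: preorder visits root first, so consume preorder in order;
for each root, split the current inorder slice at that value into
left-subtree inorder and right-subtree inorder, then recurse.
Recursive splits:
  root=28; inorder splits into left=[6, 11, 19], right=[29]
  root=19; inorder splits into left=[6, 11], right=[]
  root=11; inorder splits into left=[6], right=[]
  root=6; inorder splits into left=[], right=[]
  root=29; inorder splits into left=[], right=[]
Reconstructed level-order: [28, 19, 29, 11, 6]


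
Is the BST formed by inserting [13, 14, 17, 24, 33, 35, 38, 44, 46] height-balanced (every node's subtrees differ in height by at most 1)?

Tree (level-order array): [13, None, 14, None, 17, None, 24, None, 33, None, 35, None, 38, None, 44, None, 46]
Definition: a tree is height-balanced if, at every node, |h(left) - h(right)| <= 1 (empty subtree has height -1).
Bottom-up per-node check:
  node 46: h_left=-1, h_right=-1, diff=0 [OK], height=0
  node 44: h_left=-1, h_right=0, diff=1 [OK], height=1
  node 38: h_left=-1, h_right=1, diff=2 [FAIL (|-1-1|=2 > 1)], height=2
  node 35: h_left=-1, h_right=2, diff=3 [FAIL (|-1-2|=3 > 1)], height=3
  node 33: h_left=-1, h_right=3, diff=4 [FAIL (|-1-3|=4 > 1)], height=4
  node 24: h_left=-1, h_right=4, diff=5 [FAIL (|-1-4|=5 > 1)], height=5
  node 17: h_left=-1, h_right=5, diff=6 [FAIL (|-1-5|=6 > 1)], height=6
  node 14: h_left=-1, h_right=6, diff=7 [FAIL (|-1-6|=7 > 1)], height=7
  node 13: h_left=-1, h_right=7, diff=8 [FAIL (|-1-7|=8 > 1)], height=8
Node 38 violates the condition: |-1 - 1| = 2 > 1.
Result: Not balanced


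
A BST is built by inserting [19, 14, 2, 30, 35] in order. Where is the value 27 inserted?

Starting tree (level order): [19, 14, 30, 2, None, None, 35]
Insertion path: 19 -> 30
Result: insert 27 as left child of 30
Final tree (level order): [19, 14, 30, 2, None, 27, 35]


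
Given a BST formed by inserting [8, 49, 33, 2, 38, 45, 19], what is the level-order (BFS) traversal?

Tree insertion order: [8, 49, 33, 2, 38, 45, 19]
Tree (level-order array): [8, 2, 49, None, None, 33, None, 19, 38, None, None, None, 45]
BFS from the root, enqueuing left then right child of each popped node:
  queue [8] -> pop 8, enqueue [2, 49], visited so far: [8]
  queue [2, 49] -> pop 2, enqueue [none], visited so far: [8, 2]
  queue [49] -> pop 49, enqueue [33], visited so far: [8, 2, 49]
  queue [33] -> pop 33, enqueue [19, 38], visited so far: [8, 2, 49, 33]
  queue [19, 38] -> pop 19, enqueue [none], visited so far: [8, 2, 49, 33, 19]
  queue [38] -> pop 38, enqueue [45], visited so far: [8, 2, 49, 33, 19, 38]
  queue [45] -> pop 45, enqueue [none], visited so far: [8, 2, 49, 33, 19, 38, 45]
Result: [8, 2, 49, 33, 19, 38, 45]


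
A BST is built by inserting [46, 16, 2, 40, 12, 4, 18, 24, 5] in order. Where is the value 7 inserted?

Starting tree (level order): [46, 16, None, 2, 40, None, 12, 18, None, 4, None, None, 24, None, 5]
Insertion path: 46 -> 16 -> 2 -> 12 -> 4 -> 5
Result: insert 7 as right child of 5
Final tree (level order): [46, 16, None, 2, 40, None, 12, 18, None, 4, None, None, 24, None, 5, None, None, None, 7]


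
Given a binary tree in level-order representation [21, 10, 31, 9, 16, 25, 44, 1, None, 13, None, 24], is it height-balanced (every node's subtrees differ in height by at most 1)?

Tree (level-order array): [21, 10, 31, 9, 16, 25, 44, 1, None, 13, None, 24]
Definition: a tree is height-balanced if, at every node, |h(left) - h(right)| <= 1 (empty subtree has height -1).
Bottom-up per-node check:
  node 1: h_left=-1, h_right=-1, diff=0 [OK], height=0
  node 9: h_left=0, h_right=-1, diff=1 [OK], height=1
  node 13: h_left=-1, h_right=-1, diff=0 [OK], height=0
  node 16: h_left=0, h_right=-1, diff=1 [OK], height=1
  node 10: h_left=1, h_right=1, diff=0 [OK], height=2
  node 24: h_left=-1, h_right=-1, diff=0 [OK], height=0
  node 25: h_left=0, h_right=-1, diff=1 [OK], height=1
  node 44: h_left=-1, h_right=-1, diff=0 [OK], height=0
  node 31: h_left=1, h_right=0, diff=1 [OK], height=2
  node 21: h_left=2, h_right=2, diff=0 [OK], height=3
All nodes satisfy the balance condition.
Result: Balanced


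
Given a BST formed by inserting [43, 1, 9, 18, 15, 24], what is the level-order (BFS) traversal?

Tree insertion order: [43, 1, 9, 18, 15, 24]
Tree (level-order array): [43, 1, None, None, 9, None, 18, 15, 24]
BFS from the root, enqueuing left then right child of each popped node:
  queue [43] -> pop 43, enqueue [1], visited so far: [43]
  queue [1] -> pop 1, enqueue [9], visited so far: [43, 1]
  queue [9] -> pop 9, enqueue [18], visited so far: [43, 1, 9]
  queue [18] -> pop 18, enqueue [15, 24], visited so far: [43, 1, 9, 18]
  queue [15, 24] -> pop 15, enqueue [none], visited so far: [43, 1, 9, 18, 15]
  queue [24] -> pop 24, enqueue [none], visited so far: [43, 1, 9, 18, 15, 24]
Result: [43, 1, 9, 18, 15, 24]


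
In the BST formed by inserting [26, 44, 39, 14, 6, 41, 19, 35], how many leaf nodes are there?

Tree built from: [26, 44, 39, 14, 6, 41, 19, 35]
Tree (level-order array): [26, 14, 44, 6, 19, 39, None, None, None, None, None, 35, 41]
Rule: A leaf has 0 children.
Per-node child counts:
  node 26: 2 child(ren)
  node 14: 2 child(ren)
  node 6: 0 child(ren)
  node 19: 0 child(ren)
  node 44: 1 child(ren)
  node 39: 2 child(ren)
  node 35: 0 child(ren)
  node 41: 0 child(ren)
Matching nodes: [6, 19, 35, 41]
Count of leaf nodes: 4


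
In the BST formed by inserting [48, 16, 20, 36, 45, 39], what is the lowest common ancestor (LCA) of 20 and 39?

Tree insertion order: [48, 16, 20, 36, 45, 39]
Tree (level-order array): [48, 16, None, None, 20, None, 36, None, 45, 39]
In a BST, the LCA of p=20, q=39 is the first node v on the
root-to-leaf path with p <= v <= q (go left if both < v, right if both > v).
Walk from root:
  at 48: both 20 and 39 < 48, go left
  at 16: both 20 and 39 > 16, go right
  at 20: 20 <= 20 <= 39, this is the LCA
LCA = 20


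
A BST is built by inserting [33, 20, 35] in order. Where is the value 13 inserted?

Starting tree (level order): [33, 20, 35]
Insertion path: 33 -> 20
Result: insert 13 as left child of 20
Final tree (level order): [33, 20, 35, 13]


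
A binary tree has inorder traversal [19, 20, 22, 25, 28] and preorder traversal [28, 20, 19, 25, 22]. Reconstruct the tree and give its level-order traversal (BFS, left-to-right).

Inorder:  [19, 20, 22, 25, 28]
Preorder: [28, 20, 19, 25, 22]
Algorithm: preorder visits root first, so consume preorder in order;
for each root, split the current inorder slice at that value into
left-subtree inorder and right-subtree inorder, then recurse.
Recursive splits:
  root=28; inorder splits into left=[19, 20, 22, 25], right=[]
  root=20; inorder splits into left=[19], right=[22, 25]
  root=19; inorder splits into left=[], right=[]
  root=25; inorder splits into left=[22], right=[]
  root=22; inorder splits into left=[], right=[]
Reconstructed level-order: [28, 20, 19, 25, 22]


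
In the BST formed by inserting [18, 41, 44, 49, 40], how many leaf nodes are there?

Tree built from: [18, 41, 44, 49, 40]
Tree (level-order array): [18, None, 41, 40, 44, None, None, None, 49]
Rule: A leaf has 0 children.
Per-node child counts:
  node 18: 1 child(ren)
  node 41: 2 child(ren)
  node 40: 0 child(ren)
  node 44: 1 child(ren)
  node 49: 0 child(ren)
Matching nodes: [40, 49]
Count of leaf nodes: 2


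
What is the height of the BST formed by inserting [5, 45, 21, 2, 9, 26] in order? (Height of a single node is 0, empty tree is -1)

Insertion order: [5, 45, 21, 2, 9, 26]
Tree (level-order array): [5, 2, 45, None, None, 21, None, 9, 26]
Compute height bottom-up (empty subtree = -1):
  height(2) = 1 + max(-1, -1) = 0
  height(9) = 1 + max(-1, -1) = 0
  height(26) = 1 + max(-1, -1) = 0
  height(21) = 1 + max(0, 0) = 1
  height(45) = 1 + max(1, -1) = 2
  height(5) = 1 + max(0, 2) = 3
Height = 3


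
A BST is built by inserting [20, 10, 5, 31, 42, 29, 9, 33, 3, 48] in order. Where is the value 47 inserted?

Starting tree (level order): [20, 10, 31, 5, None, 29, 42, 3, 9, None, None, 33, 48]
Insertion path: 20 -> 31 -> 42 -> 48
Result: insert 47 as left child of 48
Final tree (level order): [20, 10, 31, 5, None, 29, 42, 3, 9, None, None, 33, 48, None, None, None, None, None, None, 47]


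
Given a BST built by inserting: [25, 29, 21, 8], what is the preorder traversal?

Tree insertion order: [25, 29, 21, 8]
Tree (level-order array): [25, 21, 29, 8]
Preorder traversal: [25, 21, 8, 29]


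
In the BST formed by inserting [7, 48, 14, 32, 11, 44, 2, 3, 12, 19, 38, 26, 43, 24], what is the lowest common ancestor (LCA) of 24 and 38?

Tree insertion order: [7, 48, 14, 32, 11, 44, 2, 3, 12, 19, 38, 26, 43, 24]
Tree (level-order array): [7, 2, 48, None, 3, 14, None, None, None, 11, 32, None, 12, 19, 44, None, None, None, 26, 38, None, 24, None, None, 43]
In a BST, the LCA of p=24, q=38 is the first node v on the
root-to-leaf path with p <= v <= q (go left if both < v, right if both > v).
Walk from root:
  at 7: both 24 and 38 > 7, go right
  at 48: both 24 and 38 < 48, go left
  at 14: both 24 and 38 > 14, go right
  at 32: 24 <= 32 <= 38, this is the LCA
LCA = 32


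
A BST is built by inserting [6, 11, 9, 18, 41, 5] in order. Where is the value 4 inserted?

Starting tree (level order): [6, 5, 11, None, None, 9, 18, None, None, None, 41]
Insertion path: 6 -> 5
Result: insert 4 as left child of 5
Final tree (level order): [6, 5, 11, 4, None, 9, 18, None, None, None, None, None, 41]


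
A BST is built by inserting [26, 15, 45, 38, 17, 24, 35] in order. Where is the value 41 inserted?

Starting tree (level order): [26, 15, 45, None, 17, 38, None, None, 24, 35]
Insertion path: 26 -> 45 -> 38
Result: insert 41 as right child of 38
Final tree (level order): [26, 15, 45, None, 17, 38, None, None, 24, 35, 41]


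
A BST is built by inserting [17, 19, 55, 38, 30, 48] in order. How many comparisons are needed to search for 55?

Search path for 55: 17 -> 19 -> 55
Found: True
Comparisons: 3


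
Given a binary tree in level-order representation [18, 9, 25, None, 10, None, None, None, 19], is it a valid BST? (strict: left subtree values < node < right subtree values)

Level-order array: [18, 9, 25, None, 10, None, None, None, 19]
Validate using subtree bounds (lo, hi): at each node, require lo < value < hi,
then recurse left with hi=value and right with lo=value.
Preorder trace (stopping at first violation):
  at node 18 with bounds (-inf, +inf): OK
  at node 9 with bounds (-inf, 18): OK
  at node 10 with bounds (9, 18): OK
  at node 19 with bounds (10, 18): VIOLATION
Node 19 violates its bound: not (10 < 19 < 18).
Result: Not a valid BST


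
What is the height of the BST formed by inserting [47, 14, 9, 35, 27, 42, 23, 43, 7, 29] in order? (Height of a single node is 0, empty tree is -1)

Insertion order: [47, 14, 9, 35, 27, 42, 23, 43, 7, 29]
Tree (level-order array): [47, 14, None, 9, 35, 7, None, 27, 42, None, None, 23, 29, None, 43]
Compute height bottom-up (empty subtree = -1):
  height(7) = 1 + max(-1, -1) = 0
  height(9) = 1 + max(0, -1) = 1
  height(23) = 1 + max(-1, -1) = 0
  height(29) = 1 + max(-1, -1) = 0
  height(27) = 1 + max(0, 0) = 1
  height(43) = 1 + max(-1, -1) = 0
  height(42) = 1 + max(-1, 0) = 1
  height(35) = 1 + max(1, 1) = 2
  height(14) = 1 + max(1, 2) = 3
  height(47) = 1 + max(3, -1) = 4
Height = 4


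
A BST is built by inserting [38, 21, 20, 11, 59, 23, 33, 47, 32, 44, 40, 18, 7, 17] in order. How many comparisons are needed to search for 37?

Search path for 37: 38 -> 21 -> 23 -> 33
Found: False
Comparisons: 4


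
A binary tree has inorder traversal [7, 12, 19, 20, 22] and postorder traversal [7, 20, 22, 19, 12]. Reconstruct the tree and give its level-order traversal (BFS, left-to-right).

Inorder:   [7, 12, 19, 20, 22]
Postorder: [7, 20, 22, 19, 12]
Algorithm: postorder visits root last, so walk postorder right-to-left;
each value is the root of the current inorder slice — split it at that
value, recurse on the right subtree first, then the left.
Recursive splits:
  root=12; inorder splits into left=[7], right=[19, 20, 22]
  root=19; inorder splits into left=[], right=[20, 22]
  root=22; inorder splits into left=[20], right=[]
  root=20; inorder splits into left=[], right=[]
  root=7; inorder splits into left=[], right=[]
Reconstructed level-order: [12, 7, 19, 22, 20]


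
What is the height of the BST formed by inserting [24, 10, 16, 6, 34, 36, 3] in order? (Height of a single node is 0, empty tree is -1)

Insertion order: [24, 10, 16, 6, 34, 36, 3]
Tree (level-order array): [24, 10, 34, 6, 16, None, 36, 3]
Compute height bottom-up (empty subtree = -1):
  height(3) = 1 + max(-1, -1) = 0
  height(6) = 1 + max(0, -1) = 1
  height(16) = 1 + max(-1, -1) = 0
  height(10) = 1 + max(1, 0) = 2
  height(36) = 1 + max(-1, -1) = 0
  height(34) = 1 + max(-1, 0) = 1
  height(24) = 1 + max(2, 1) = 3
Height = 3


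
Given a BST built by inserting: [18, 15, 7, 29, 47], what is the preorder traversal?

Tree insertion order: [18, 15, 7, 29, 47]
Tree (level-order array): [18, 15, 29, 7, None, None, 47]
Preorder traversal: [18, 15, 7, 29, 47]


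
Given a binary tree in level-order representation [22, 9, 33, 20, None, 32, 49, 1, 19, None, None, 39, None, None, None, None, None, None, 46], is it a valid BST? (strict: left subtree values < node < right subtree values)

Level-order array: [22, 9, 33, 20, None, 32, 49, 1, 19, None, None, 39, None, None, None, None, None, None, 46]
Validate using subtree bounds (lo, hi): at each node, require lo < value < hi,
then recurse left with hi=value and right with lo=value.
Preorder trace (stopping at first violation):
  at node 22 with bounds (-inf, +inf): OK
  at node 9 with bounds (-inf, 22): OK
  at node 20 with bounds (-inf, 9): VIOLATION
Node 20 violates its bound: not (-inf < 20 < 9).
Result: Not a valid BST


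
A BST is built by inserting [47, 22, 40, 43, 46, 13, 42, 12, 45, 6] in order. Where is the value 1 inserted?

Starting tree (level order): [47, 22, None, 13, 40, 12, None, None, 43, 6, None, 42, 46, None, None, None, None, 45]
Insertion path: 47 -> 22 -> 13 -> 12 -> 6
Result: insert 1 as left child of 6
Final tree (level order): [47, 22, None, 13, 40, 12, None, None, 43, 6, None, 42, 46, 1, None, None, None, 45]


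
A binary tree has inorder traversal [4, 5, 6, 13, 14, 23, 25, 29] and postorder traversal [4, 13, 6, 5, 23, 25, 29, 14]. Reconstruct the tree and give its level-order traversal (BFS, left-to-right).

Inorder:   [4, 5, 6, 13, 14, 23, 25, 29]
Postorder: [4, 13, 6, 5, 23, 25, 29, 14]
Algorithm: postorder visits root last, so walk postorder right-to-left;
each value is the root of the current inorder slice — split it at that
value, recurse on the right subtree first, then the left.
Recursive splits:
  root=14; inorder splits into left=[4, 5, 6, 13], right=[23, 25, 29]
  root=29; inorder splits into left=[23, 25], right=[]
  root=25; inorder splits into left=[23], right=[]
  root=23; inorder splits into left=[], right=[]
  root=5; inorder splits into left=[4], right=[6, 13]
  root=6; inorder splits into left=[], right=[13]
  root=13; inorder splits into left=[], right=[]
  root=4; inorder splits into left=[], right=[]
Reconstructed level-order: [14, 5, 29, 4, 6, 25, 13, 23]


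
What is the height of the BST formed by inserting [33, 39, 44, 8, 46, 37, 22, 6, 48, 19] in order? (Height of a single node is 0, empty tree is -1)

Insertion order: [33, 39, 44, 8, 46, 37, 22, 6, 48, 19]
Tree (level-order array): [33, 8, 39, 6, 22, 37, 44, None, None, 19, None, None, None, None, 46, None, None, None, 48]
Compute height bottom-up (empty subtree = -1):
  height(6) = 1 + max(-1, -1) = 0
  height(19) = 1 + max(-1, -1) = 0
  height(22) = 1 + max(0, -1) = 1
  height(8) = 1 + max(0, 1) = 2
  height(37) = 1 + max(-1, -1) = 0
  height(48) = 1 + max(-1, -1) = 0
  height(46) = 1 + max(-1, 0) = 1
  height(44) = 1 + max(-1, 1) = 2
  height(39) = 1 + max(0, 2) = 3
  height(33) = 1 + max(2, 3) = 4
Height = 4


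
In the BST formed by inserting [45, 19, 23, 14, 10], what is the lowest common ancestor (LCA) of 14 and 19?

Tree insertion order: [45, 19, 23, 14, 10]
Tree (level-order array): [45, 19, None, 14, 23, 10]
In a BST, the LCA of p=14, q=19 is the first node v on the
root-to-leaf path with p <= v <= q (go left if both < v, right if both > v).
Walk from root:
  at 45: both 14 and 19 < 45, go left
  at 19: 14 <= 19 <= 19, this is the LCA
LCA = 19


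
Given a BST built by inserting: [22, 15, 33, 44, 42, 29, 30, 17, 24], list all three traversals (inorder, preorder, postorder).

Tree insertion order: [22, 15, 33, 44, 42, 29, 30, 17, 24]
Tree (level-order array): [22, 15, 33, None, 17, 29, 44, None, None, 24, 30, 42]
Inorder (L, root, R): [15, 17, 22, 24, 29, 30, 33, 42, 44]
Preorder (root, L, R): [22, 15, 17, 33, 29, 24, 30, 44, 42]
Postorder (L, R, root): [17, 15, 24, 30, 29, 42, 44, 33, 22]


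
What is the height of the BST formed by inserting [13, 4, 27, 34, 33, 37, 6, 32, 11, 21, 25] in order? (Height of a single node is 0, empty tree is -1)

Insertion order: [13, 4, 27, 34, 33, 37, 6, 32, 11, 21, 25]
Tree (level-order array): [13, 4, 27, None, 6, 21, 34, None, 11, None, 25, 33, 37, None, None, None, None, 32]
Compute height bottom-up (empty subtree = -1):
  height(11) = 1 + max(-1, -1) = 0
  height(6) = 1 + max(-1, 0) = 1
  height(4) = 1 + max(-1, 1) = 2
  height(25) = 1 + max(-1, -1) = 0
  height(21) = 1 + max(-1, 0) = 1
  height(32) = 1 + max(-1, -1) = 0
  height(33) = 1 + max(0, -1) = 1
  height(37) = 1 + max(-1, -1) = 0
  height(34) = 1 + max(1, 0) = 2
  height(27) = 1 + max(1, 2) = 3
  height(13) = 1 + max(2, 3) = 4
Height = 4


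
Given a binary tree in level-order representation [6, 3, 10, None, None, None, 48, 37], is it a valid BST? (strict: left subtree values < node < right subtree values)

Level-order array: [6, 3, 10, None, None, None, 48, 37]
Validate using subtree bounds (lo, hi): at each node, require lo < value < hi,
then recurse left with hi=value and right with lo=value.
Preorder trace (stopping at first violation):
  at node 6 with bounds (-inf, +inf): OK
  at node 3 with bounds (-inf, 6): OK
  at node 10 with bounds (6, +inf): OK
  at node 48 with bounds (10, +inf): OK
  at node 37 with bounds (10, 48): OK
No violation found at any node.
Result: Valid BST


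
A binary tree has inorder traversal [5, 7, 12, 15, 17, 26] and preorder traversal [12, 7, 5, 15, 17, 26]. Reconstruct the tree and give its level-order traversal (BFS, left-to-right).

Inorder:  [5, 7, 12, 15, 17, 26]
Preorder: [12, 7, 5, 15, 17, 26]
Algorithm: preorder visits root first, so consume preorder in order;
for each root, split the current inorder slice at that value into
left-subtree inorder and right-subtree inorder, then recurse.
Recursive splits:
  root=12; inorder splits into left=[5, 7], right=[15, 17, 26]
  root=7; inorder splits into left=[5], right=[]
  root=5; inorder splits into left=[], right=[]
  root=15; inorder splits into left=[], right=[17, 26]
  root=17; inorder splits into left=[], right=[26]
  root=26; inorder splits into left=[], right=[]
Reconstructed level-order: [12, 7, 15, 5, 17, 26]


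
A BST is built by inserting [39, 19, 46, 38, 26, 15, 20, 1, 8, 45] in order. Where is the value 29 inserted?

Starting tree (level order): [39, 19, 46, 15, 38, 45, None, 1, None, 26, None, None, None, None, 8, 20]
Insertion path: 39 -> 19 -> 38 -> 26
Result: insert 29 as right child of 26
Final tree (level order): [39, 19, 46, 15, 38, 45, None, 1, None, 26, None, None, None, None, 8, 20, 29]


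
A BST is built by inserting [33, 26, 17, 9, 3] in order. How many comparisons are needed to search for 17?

Search path for 17: 33 -> 26 -> 17
Found: True
Comparisons: 3


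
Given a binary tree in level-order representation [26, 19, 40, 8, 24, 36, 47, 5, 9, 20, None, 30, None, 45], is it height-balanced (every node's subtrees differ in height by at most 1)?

Tree (level-order array): [26, 19, 40, 8, 24, 36, 47, 5, 9, 20, None, 30, None, 45]
Definition: a tree is height-balanced if, at every node, |h(left) - h(right)| <= 1 (empty subtree has height -1).
Bottom-up per-node check:
  node 5: h_left=-1, h_right=-1, diff=0 [OK], height=0
  node 9: h_left=-1, h_right=-1, diff=0 [OK], height=0
  node 8: h_left=0, h_right=0, diff=0 [OK], height=1
  node 20: h_left=-1, h_right=-1, diff=0 [OK], height=0
  node 24: h_left=0, h_right=-1, diff=1 [OK], height=1
  node 19: h_left=1, h_right=1, diff=0 [OK], height=2
  node 30: h_left=-1, h_right=-1, diff=0 [OK], height=0
  node 36: h_left=0, h_right=-1, diff=1 [OK], height=1
  node 45: h_left=-1, h_right=-1, diff=0 [OK], height=0
  node 47: h_left=0, h_right=-1, diff=1 [OK], height=1
  node 40: h_left=1, h_right=1, diff=0 [OK], height=2
  node 26: h_left=2, h_right=2, diff=0 [OK], height=3
All nodes satisfy the balance condition.
Result: Balanced


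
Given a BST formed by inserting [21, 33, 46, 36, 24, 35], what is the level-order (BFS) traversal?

Tree insertion order: [21, 33, 46, 36, 24, 35]
Tree (level-order array): [21, None, 33, 24, 46, None, None, 36, None, 35]
BFS from the root, enqueuing left then right child of each popped node:
  queue [21] -> pop 21, enqueue [33], visited so far: [21]
  queue [33] -> pop 33, enqueue [24, 46], visited so far: [21, 33]
  queue [24, 46] -> pop 24, enqueue [none], visited so far: [21, 33, 24]
  queue [46] -> pop 46, enqueue [36], visited so far: [21, 33, 24, 46]
  queue [36] -> pop 36, enqueue [35], visited so far: [21, 33, 24, 46, 36]
  queue [35] -> pop 35, enqueue [none], visited so far: [21, 33, 24, 46, 36, 35]
Result: [21, 33, 24, 46, 36, 35]


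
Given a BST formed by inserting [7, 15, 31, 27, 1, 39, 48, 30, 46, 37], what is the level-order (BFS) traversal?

Tree insertion order: [7, 15, 31, 27, 1, 39, 48, 30, 46, 37]
Tree (level-order array): [7, 1, 15, None, None, None, 31, 27, 39, None, 30, 37, 48, None, None, None, None, 46]
BFS from the root, enqueuing left then right child of each popped node:
  queue [7] -> pop 7, enqueue [1, 15], visited so far: [7]
  queue [1, 15] -> pop 1, enqueue [none], visited so far: [7, 1]
  queue [15] -> pop 15, enqueue [31], visited so far: [7, 1, 15]
  queue [31] -> pop 31, enqueue [27, 39], visited so far: [7, 1, 15, 31]
  queue [27, 39] -> pop 27, enqueue [30], visited so far: [7, 1, 15, 31, 27]
  queue [39, 30] -> pop 39, enqueue [37, 48], visited so far: [7, 1, 15, 31, 27, 39]
  queue [30, 37, 48] -> pop 30, enqueue [none], visited so far: [7, 1, 15, 31, 27, 39, 30]
  queue [37, 48] -> pop 37, enqueue [none], visited so far: [7, 1, 15, 31, 27, 39, 30, 37]
  queue [48] -> pop 48, enqueue [46], visited so far: [7, 1, 15, 31, 27, 39, 30, 37, 48]
  queue [46] -> pop 46, enqueue [none], visited so far: [7, 1, 15, 31, 27, 39, 30, 37, 48, 46]
Result: [7, 1, 15, 31, 27, 39, 30, 37, 48, 46]


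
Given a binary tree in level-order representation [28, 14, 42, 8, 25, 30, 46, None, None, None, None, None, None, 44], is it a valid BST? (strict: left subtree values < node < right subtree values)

Level-order array: [28, 14, 42, 8, 25, 30, 46, None, None, None, None, None, None, 44]
Validate using subtree bounds (lo, hi): at each node, require lo < value < hi,
then recurse left with hi=value and right with lo=value.
Preorder trace (stopping at first violation):
  at node 28 with bounds (-inf, +inf): OK
  at node 14 with bounds (-inf, 28): OK
  at node 8 with bounds (-inf, 14): OK
  at node 25 with bounds (14, 28): OK
  at node 42 with bounds (28, +inf): OK
  at node 30 with bounds (28, 42): OK
  at node 46 with bounds (42, +inf): OK
  at node 44 with bounds (42, 46): OK
No violation found at any node.
Result: Valid BST


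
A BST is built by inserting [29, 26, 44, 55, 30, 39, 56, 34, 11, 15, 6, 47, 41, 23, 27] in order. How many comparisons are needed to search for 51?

Search path for 51: 29 -> 44 -> 55 -> 47
Found: False
Comparisons: 4


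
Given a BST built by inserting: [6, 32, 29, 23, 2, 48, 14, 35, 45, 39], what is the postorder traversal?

Tree insertion order: [6, 32, 29, 23, 2, 48, 14, 35, 45, 39]
Tree (level-order array): [6, 2, 32, None, None, 29, 48, 23, None, 35, None, 14, None, None, 45, None, None, 39]
Postorder traversal: [2, 14, 23, 29, 39, 45, 35, 48, 32, 6]


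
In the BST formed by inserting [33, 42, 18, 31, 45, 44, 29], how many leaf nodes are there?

Tree built from: [33, 42, 18, 31, 45, 44, 29]
Tree (level-order array): [33, 18, 42, None, 31, None, 45, 29, None, 44]
Rule: A leaf has 0 children.
Per-node child counts:
  node 33: 2 child(ren)
  node 18: 1 child(ren)
  node 31: 1 child(ren)
  node 29: 0 child(ren)
  node 42: 1 child(ren)
  node 45: 1 child(ren)
  node 44: 0 child(ren)
Matching nodes: [29, 44]
Count of leaf nodes: 2


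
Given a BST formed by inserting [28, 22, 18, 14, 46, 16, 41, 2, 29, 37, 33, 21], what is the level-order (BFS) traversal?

Tree insertion order: [28, 22, 18, 14, 46, 16, 41, 2, 29, 37, 33, 21]
Tree (level-order array): [28, 22, 46, 18, None, 41, None, 14, 21, 29, None, 2, 16, None, None, None, 37, None, None, None, None, 33]
BFS from the root, enqueuing left then right child of each popped node:
  queue [28] -> pop 28, enqueue [22, 46], visited so far: [28]
  queue [22, 46] -> pop 22, enqueue [18], visited so far: [28, 22]
  queue [46, 18] -> pop 46, enqueue [41], visited so far: [28, 22, 46]
  queue [18, 41] -> pop 18, enqueue [14, 21], visited so far: [28, 22, 46, 18]
  queue [41, 14, 21] -> pop 41, enqueue [29], visited so far: [28, 22, 46, 18, 41]
  queue [14, 21, 29] -> pop 14, enqueue [2, 16], visited so far: [28, 22, 46, 18, 41, 14]
  queue [21, 29, 2, 16] -> pop 21, enqueue [none], visited so far: [28, 22, 46, 18, 41, 14, 21]
  queue [29, 2, 16] -> pop 29, enqueue [37], visited so far: [28, 22, 46, 18, 41, 14, 21, 29]
  queue [2, 16, 37] -> pop 2, enqueue [none], visited so far: [28, 22, 46, 18, 41, 14, 21, 29, 2]
  queue [16, 37] -> pop 16, enqueue [none], visited so far: [28, 22, 46, 18, 41, 14, 21, 29, 2, 16]
  queue [37] -> pop 37, enqueue [33], visited so far: [28, 22, 46, 18, 41, 14, 21, 29, 2, 16, 37]
  queue [33] -> pop 33, enqueue [none], visited so far: [28, 22, 46, 18, 41, 14, 21, 29, 2, 16, 37, 33]
Result: [28, 22, 46, 18, 41, 14, 21, 29, 2, 16, 37, 33]


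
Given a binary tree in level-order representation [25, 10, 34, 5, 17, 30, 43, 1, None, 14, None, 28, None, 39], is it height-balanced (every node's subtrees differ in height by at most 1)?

Tree (level-order array): [25, 10, 34, 5, 17, 30, 43, 1, None, 14, None, 28, None, 39]
Definition: a tree is height-balanced if, at every node, |h(left) - h(right)| <= 1 (empty subtree has height -1).
Bottom-up per-node check:
  node 1: h_left=-1, h_right=-1, diff=0 [OK], height=0
  node 5: h_left=0, h_right=-1, diff=1 [OK], height=1
  node 14: h_left=-1, h_right=-1, diff=0 [OK], height=0
  node 17: h_left=0, h_right=-1, diff=1 [OK], height=1
  node 10: h_left=1, h_right=1, diff=0 [OK], height=2
  node 28: h_left=-1, h_right=-1, diff=0 [OK], height=0
  node 30: h_left=0, h_right=-1, diff=1 [OK], height=1
  node 39: h_left=-1, h_right=-1, diff=0 [OK], height=0
  node 43: h_left=0, h_right=-1, diff=1 [OK], height=1
  node 34: h_left=1, h_right=1, diff=0 [OK], height=2
  node 25: h_left=2, h_right=2, diff=0 [OK], height=3
All nodes satisfy the balance condition.
Result: Balanced


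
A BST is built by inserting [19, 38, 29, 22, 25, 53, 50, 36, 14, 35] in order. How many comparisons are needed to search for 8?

Search path for 8: 19 -> 14
Found: False
Comparisons: 2


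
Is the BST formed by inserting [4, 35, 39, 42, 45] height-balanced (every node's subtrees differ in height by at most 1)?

Tree (level-order array): [4, None, 35, None, 39, None, 42, None, 45]
Definition: a tree is height-balanced if, at every node, |h(left) - h(right)| <= 1 (empty subtree has height -1).
Bottom-up per-node check:
  node 45: h_left=-1, h_right=-1, diff=0 [OK], height=0
  node 42: h_left=-1, h_right=0, diff=1 [OK], height=1
  node 39: h_left=-1, h_right=1, diff=2 [FAIL (|-1-1|=2 > 1)], height=2
  node 35: h_left=-1, h_right=2, diff=3 [FAIL (|-1-2|=3 > 1)], height=3
  node 4: h_left=-1, h_right=3, diff=4 [FAIL (|-1-3|=4 > 1)], height=4
Node 39 violates the condition: |-1 - 1| = 2 > 1.
Result: Not balanced


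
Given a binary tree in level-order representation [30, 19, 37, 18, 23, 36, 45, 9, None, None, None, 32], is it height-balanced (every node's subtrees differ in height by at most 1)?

Tree (level-order array): [30, 19, 37, 18, 23, 36, 45, 9, None, None, None, 32]
Definition: a tree is height-balanced if, at every node, |h(left) - h(right)| <= 1 (empty subtree has height -1).
Bottom-up per-node check:
  node 9: h_left=-1, h_right=-1, diff=0 [OK], height=0
  node 18: h_left=0, h_right=-1, diff=1 [OK], height=1
  node 23: h_left=-1, h_right=-1, diff=0 [OK], height=0
  node 19: h_left=1, h_right=0, diff=1 [OK], height=2
  node 32: h_left=-1, h_right=-1, diff=0 [OK], height=0
  node 36: h_left=0, h_right=-1, diff=1 [OK], height=1
  node 45: h_left=-1, h_right=-1, diff=0 [OK], height=0
  node 37: h_left=1, h_right=0, diff=1 [OK], height=2
  node 30: h_left=2, h_right=2, diff=0 [OK], height=3
All nodes satisfy the balance condition.
Result: Balanced


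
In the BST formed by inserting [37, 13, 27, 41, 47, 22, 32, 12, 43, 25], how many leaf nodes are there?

Tree built from: [37, 13, 27, 41, 47, 22, 32, 12, 43, 25]
Tree (level-order array): [37, 13, 41, 12, 27, None, 47, None, None, 22, 32, 43, None, None, 25]
Rule: A leaf has 0 children.
Per-node child counts:
  node 37: 2 child(ren)
  node 13: 2 child(ren)
  node 12: 0 child(ren)
  node 27: 2 child(ren)
  node 22: 1 child(ren)
  node 25: 0 child(ren)
  node 32: 0 child(ren)
  node 41: 1 child(ren)
  node 47: 1 child(ren)
  node 43: 0 child(ren)
Matching nodes: [12, 25, 32, 43]
Count of leaf nodes: 4


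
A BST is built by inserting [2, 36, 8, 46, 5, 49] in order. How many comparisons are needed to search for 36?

Search path for 36: 2 -> 36
Found: True
Comparisons: 2


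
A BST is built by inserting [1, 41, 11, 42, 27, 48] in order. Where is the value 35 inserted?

Starting tree (level order): [1, None, 41, 11, 42, None, 27, None, 48]
Insertion path: 1 -> 41 -> 11 -> 27
Result: insert 35 as right child of 27
Final tree (level order): [1, None, 41, 11, 42, None, 27, None, 48, None, 35]


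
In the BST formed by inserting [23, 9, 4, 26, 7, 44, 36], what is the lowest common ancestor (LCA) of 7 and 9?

Tree insertion order: [23, 9, 4, 26, 7, 44, 36]
Tree (level-order array): [23, 9, 26, 4, None, None, 44, None, 7, 36]
In a BST, the LCA of p=7, q=9 is the first node v on the
root-to-leaf path with p <= v <= q (go left if both < v, right if both > v).
Walk from root:
  at 23: both 7 and 9 < 23, go left
  at 9: 7 <= 9 <= 9, this is the LCA
LCA = 9


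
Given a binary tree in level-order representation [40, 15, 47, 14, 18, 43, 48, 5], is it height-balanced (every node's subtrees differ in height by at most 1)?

Tree (level-order array): [40, 15, 47, 14, 18, 43, 48, 5]
Definition: a tree is height-balanced if, at every node, |h(left) - h(right)| <= 1 (empty subtree has height -1).
Bottom-up per-node check:
  node 5: h_left=-1, h_right=-1, diff=0 [OK], height=0
  node 14: h_left=0, h_right=-1, diff=1 [OK], height=1
  node 18: h_left=-1, h_right=-1, diff=0 [OK], height=0
  node 15: h_left=1, h_right=0, diff=1 [OK], height=2
  node 43: h_left=-1, h_right=-1, diff=0 [OK], height=0
  node 48: h_left=-1, h_right=-1, diff=0 [OK], height=0
  node 47: h_left=0, h_right=0, diff=0 [OK], height=1
  node 40: h_left=2, h_right=1, diff=1 [OK], height=3
All nodes satisfy the balance condition.
Result: Balanced


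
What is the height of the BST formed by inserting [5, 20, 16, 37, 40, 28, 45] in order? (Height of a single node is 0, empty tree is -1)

Insertion order: [5, 20, 16, 37, 40, 28, 45]
Tree (level-order array): [5, None, 20, 16, 37, None, None, 28, 40, None, None, None, 45]
Compute height bottom-up (empty subtree = -1):
  height(16) = 1 + max(-1, -1) = 0
  height(28) = 1 + max(-1, -1) = 0
  height(45) = 1 + max(-1, -1) = 0
  height(40) = 1 + max(-1, 0) = 1
  height(37) = 1 + max(0, 1) = 2
  height(20) = 1 + max(0, 2) = 3
  height(5) = 1 + max(-1, 3) = 4
Height = 4


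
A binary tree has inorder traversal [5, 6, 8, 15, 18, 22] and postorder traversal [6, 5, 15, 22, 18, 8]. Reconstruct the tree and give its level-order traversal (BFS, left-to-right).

Inorder:   [5, 6, 8, 15, 18, 22]
Postorder: [6, 5, 15, 22, 18, 8]
Algorithm: postorder visits root last, so walk postorder right-to-left;
each value is the root of the current inorder slice — split it at that
value, recurse on the right subtree first, then the left.
Recursive splits:
  root=8; inorder splits into left=[5, 6], right=[15, 18, 22]
  root=18; inorder splits into left=[15], right=[22]
  root=22; inorder splits into left=[], right=[]
  root=15; inorder splits into left=[], right=[]
  root=5; inorder splits into left=[], right=[6]
  root=6; inorder splits into left=[], right=[]
Reconstructed level-order: [8, 5, 18, 6, 15, 22]


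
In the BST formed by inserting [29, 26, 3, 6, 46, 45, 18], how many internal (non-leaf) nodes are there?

Tree built from: [29, 26, 3, 6, 46, 45, 18]
Tree (level-order array): [29, 26, 46, 3, None, 45, None, None, 6, None, None, None, 18]
Rule: An internal node has at least one child.
Per-node child counts:
  node 29: 2 child(ren)
  node 26: 1 child(ren)
  node 3: 1 child(ren)
  node 6: 1 child(ren)
  node 18: 0 child(ren)
  node 46: 1 child(ren)
  node 45: 0 child(ren)
Matching nodes: [29, 26, 3, 6, 46]
Count of internal (non-leaf) nodes: 5


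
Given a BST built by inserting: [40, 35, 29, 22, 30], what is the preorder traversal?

Tree insertion order: [40, 35, 29, 22, 30]
Tree (level-order array): [40, 35, None, 29, None, 22, 30]
Preorder traversal: [40, 35, 29, 22, 30]


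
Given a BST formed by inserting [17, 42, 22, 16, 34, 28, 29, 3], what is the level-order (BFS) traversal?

Tree insertion order: [17, 42, 22, 16, 34, 28, 29, 3]
Tree (level-order array): [17, 16, 42, 3, None, 22, None, None, None, None, 34, 28, None, None, 29]
BFS from the root, enqueuing left then right child of each popped node:
  queue [17] -> pop 17, enqueue [16, 42], visited so far: [17]
  queue [16, 42] -> pop 16, enqueue [3], visited so far: [17, 16]
  queue [42, 3] -> pop 42, enqueue [22], visited so far: [17, 16, 42]
  queue [3, 22] -> pop 3, enqueue [none], visited so far: [17, 16, 42, 3]
  queue [22] -> pop 22, enqueue [34], visited so far: [17, 16, 42, 3, 22]
  queue [34] -> pop 34, enqueue [28], visited so far: [17, 16, 42, 3, 22, 34]
  queue [28] -> pop 28, enqueue [29], visited so far: [17, 16, 42, 3, 22, 34, 28]
  queue [29] -> pop 29, enqueue [none], visited so far: [17, 16, 42, 3, 22, 34, 28, 29]
Result: [17, 16, 42, 3, 22, 34, 28, 29]


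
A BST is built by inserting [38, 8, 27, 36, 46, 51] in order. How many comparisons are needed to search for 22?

Search path for 22: 38 -> 8 -> 27
Found: False
Comparisons: 3


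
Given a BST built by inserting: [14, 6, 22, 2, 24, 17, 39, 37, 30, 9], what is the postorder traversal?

Tree insertion order: [14, 6, 22, 2, 24, 17, 39, 37, 30, 9]
Tree (level-order array): [14, 6, 22, 2, 9, 17, 24, None, None, None, None, None, None, None, 39, 37, None, 30]
Postorder traversal: [2, 9, 6, 17, 30, 37, 39, 24, 22, 14]


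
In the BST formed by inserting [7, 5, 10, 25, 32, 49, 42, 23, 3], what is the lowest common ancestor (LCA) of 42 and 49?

Tree insertion order: [7, 5, 10, 25, 32, 49, 42, 23, 3]
Tree (level-order array): [7, 5, 10, 3, None, None, 25, None, None, 23, 32, None, None, None, 49, 42]
In a BST, the LCA of p=42, q=49 is the first node v on the
root-to-leaf path with p <= v <= q (go left if both < v, right if both > v).
Walk from root:
  at 7: both 42 and 49 > 7, go right
  at 10: both 42 and 49 > 10, go right
  at 25: both 42 and 49 > 25, go right
  at 32: both 42 and 49 > 32, go right
  at 49: 42 <= 49 <= 49, this is the LCA
LCA = 49
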